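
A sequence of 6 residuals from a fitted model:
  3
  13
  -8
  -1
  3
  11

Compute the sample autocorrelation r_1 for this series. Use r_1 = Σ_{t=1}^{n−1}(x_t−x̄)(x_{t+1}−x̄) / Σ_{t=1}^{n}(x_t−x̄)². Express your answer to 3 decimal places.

-0.213

Mean x̄ = (3 + 13 − 8 − 1 + 3 + 11)/6 = 3.5000
Σ(x_t−x̄)(x_{t+1}−x̄) = (-4.7500) + (-109.2500) + (51.7500) + (2.2500) + (-3.7500) = -63.7500
Denominator Σ(x_t−x̄)² = 299.5000
r_1 = -63.7500 / 299.5000 = -0.213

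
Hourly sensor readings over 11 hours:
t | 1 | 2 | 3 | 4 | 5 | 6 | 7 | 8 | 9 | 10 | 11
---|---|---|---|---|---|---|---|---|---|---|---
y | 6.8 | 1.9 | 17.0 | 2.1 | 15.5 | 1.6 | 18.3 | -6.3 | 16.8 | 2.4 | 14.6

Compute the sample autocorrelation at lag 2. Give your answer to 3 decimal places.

0.736

Mean ȳ = (6.8 + 1.9 + 17.0 + 2.1 + 15.5 + 1.6 + 18.3 − 6.3 + 16.8 + 2.4 + 14.6)/11 = 8.2455
Numerator Σ_{t=1}^{9}(y_t−ȳ)(y_{t+2}−ȳ) = 525.6904
Denominator Σ(y_t−ȳ)² = 713.9473
r_2 = 525.6904 / 713.9473 = 0.736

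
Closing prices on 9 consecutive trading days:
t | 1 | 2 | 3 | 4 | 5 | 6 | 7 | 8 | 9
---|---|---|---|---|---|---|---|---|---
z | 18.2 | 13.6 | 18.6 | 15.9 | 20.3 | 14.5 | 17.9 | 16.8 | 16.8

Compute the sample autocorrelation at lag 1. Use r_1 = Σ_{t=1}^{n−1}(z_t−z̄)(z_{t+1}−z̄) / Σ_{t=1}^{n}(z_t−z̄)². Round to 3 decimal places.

Mean z̄ = (18.2 + 13.6 + 18.6 + 15.9 + 20.3 + 14.5 + 17.9 + 16.8 + 16.8)/9 = 16.9556
Numerator Σ_{t=1}^{8}(z_t−z̄)(z_{t+1}−z̄) = -25.6142
Denominator Σ(z_t−z̄)² = 34.7822
r_1 = -25.6142 / 34.7822 = -0.736

-0.736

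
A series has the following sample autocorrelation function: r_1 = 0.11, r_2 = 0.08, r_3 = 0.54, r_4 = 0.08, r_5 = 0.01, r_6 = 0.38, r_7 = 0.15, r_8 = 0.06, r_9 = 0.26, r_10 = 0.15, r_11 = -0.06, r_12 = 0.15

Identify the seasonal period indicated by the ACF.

3

The largest autocorrelation is r_3 = 0.54, with weaker echoes at lags 6 (0.38) and 9 (0.26); the remaining lags stay at or below 0.15.
The dominant spike at lag 3 indicates a seasonal period of 3.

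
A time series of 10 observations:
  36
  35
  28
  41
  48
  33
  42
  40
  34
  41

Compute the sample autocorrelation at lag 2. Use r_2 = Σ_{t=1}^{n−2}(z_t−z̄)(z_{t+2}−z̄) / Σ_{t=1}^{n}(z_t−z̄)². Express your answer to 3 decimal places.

-0.286

Mean z̄ = (36 + 35 + 28 + 41 + 48 + 33 + 42 + 40 + 34 + 41)/10 = 37.8000
Numerator Σ_{t=1}^{8}(z_t−z̄)(z_{t+2}−z̄) = -83.2800
Denominator Σ(z_t−z̄)² = 291.6000
r_2 = -83.2800 / 291.6000 = -0.286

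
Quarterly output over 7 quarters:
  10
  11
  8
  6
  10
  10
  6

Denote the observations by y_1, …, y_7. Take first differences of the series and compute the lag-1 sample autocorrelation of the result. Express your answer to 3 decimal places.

First differences Δy: 1, -3, -2, 4, 0, -4
Mean of differences = -0.6667
Numerator Σ(Δy_t−Δȳ)(Δy_{t+1}−Δȳ) = -6.1111
Denominator Σ(Δy_t−Δȳ)² = 43.3333
r_1(Δy) = -6.1111 / 43.3333 = -0.141

-0.141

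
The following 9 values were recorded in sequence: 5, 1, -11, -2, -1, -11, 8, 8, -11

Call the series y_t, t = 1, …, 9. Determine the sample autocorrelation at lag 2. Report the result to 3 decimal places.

Mean ȳ = (5 + 1 − 11 − 2 − 1 − 11 + 8 + 8 − 11)/9 = -1.5556
Σ(y_t−ȳ)(y_{t+2}−ȳ) = (-61.9136) + (-1.1358) + (-5.2469) + (4.1975) + (5.3086) + (-90.2469) + (-90.2469) = -239.2840
Denominator Σ(y_t−ȳ)² = 500.2222
r_2 = -239.2840 / 500.2222 = -0.478

-0.478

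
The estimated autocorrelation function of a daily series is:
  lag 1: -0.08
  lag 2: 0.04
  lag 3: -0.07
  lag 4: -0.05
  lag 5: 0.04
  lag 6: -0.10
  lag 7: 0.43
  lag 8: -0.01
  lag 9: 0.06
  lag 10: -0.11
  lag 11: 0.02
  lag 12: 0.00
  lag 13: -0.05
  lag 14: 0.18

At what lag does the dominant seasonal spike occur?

The largest autocorrelation is r_7 = 0.43, with a weaker echo at lag 14 (0.18); the remaining lags stay at or below 0.06.
The dominant spike at lag 7 indicates a seasonal period of 7.

7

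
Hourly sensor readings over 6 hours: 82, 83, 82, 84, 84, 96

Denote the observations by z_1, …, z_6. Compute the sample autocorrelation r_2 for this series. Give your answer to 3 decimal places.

0.025

Mean z̄ = (82 + 83 + 82 + 84 + 84 + 96)/6 = 85.1667
Deviations from mean: -3.1667, -2.1667, -3.1667, -1.1667, -1.1667, 10.8333
Numerator Σ_{t=1}^{4}(z_t−z̄)(z_{t+2}−z̄) = 3.6111
Denominator Σ(z_t−z̄)² = 144.8333
r_2 = 3.6111 / 144.8333 = 0.025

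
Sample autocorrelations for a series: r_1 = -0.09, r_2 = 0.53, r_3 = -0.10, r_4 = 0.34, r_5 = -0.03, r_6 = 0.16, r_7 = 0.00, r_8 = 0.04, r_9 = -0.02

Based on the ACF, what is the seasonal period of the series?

2

The largest autocorrelation is r_2 = 0.53, with weaker echoes at lags 4 (0.34) and 6 (0.16); the remaining lags stay at or below 0.04.
The dominant spike at lag 2 indicates a seasonal period of 2.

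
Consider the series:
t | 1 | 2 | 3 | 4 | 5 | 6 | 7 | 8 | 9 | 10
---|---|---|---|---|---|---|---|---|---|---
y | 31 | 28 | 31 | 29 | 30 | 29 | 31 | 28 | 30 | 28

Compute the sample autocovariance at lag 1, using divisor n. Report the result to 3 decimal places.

-1.025

Mean ȳ = (31 + 28 + 31 + 29 + 30 + 29 + 31 + 28 + 30 + 28)/10 = 29.5000
Σ_{t=1}^{9}(y_t−ȳ)(y_{t+1}−ȳ) = -10.2500
γ_1 = -10.2500 / 10 = -1.025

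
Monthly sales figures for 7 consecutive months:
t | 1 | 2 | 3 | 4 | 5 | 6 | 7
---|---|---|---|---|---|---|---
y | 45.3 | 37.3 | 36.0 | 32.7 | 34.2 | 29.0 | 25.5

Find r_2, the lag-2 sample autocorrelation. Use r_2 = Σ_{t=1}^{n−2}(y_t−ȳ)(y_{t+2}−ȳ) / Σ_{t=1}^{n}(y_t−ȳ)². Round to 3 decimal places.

Mean ȳ = (45.3 + 37.3 + 36.0 + 32.7 + 34.2 + 29.0 + 25.5)/7 = 34.2857
Deviations from mean: 11.0143, 3.0143, 1.7143, -1.5857, -0.0857, -5.2857, -8.7857
Numerator Σ_{t=1}^{5}(y_t−ȳ)(y_{t+2}−ȳ) = 23.0896
Denominator Σ(y_t−ȳ)² = 240.9886
r_2 = 23.0896 / 240.9886 = 0.096

0.096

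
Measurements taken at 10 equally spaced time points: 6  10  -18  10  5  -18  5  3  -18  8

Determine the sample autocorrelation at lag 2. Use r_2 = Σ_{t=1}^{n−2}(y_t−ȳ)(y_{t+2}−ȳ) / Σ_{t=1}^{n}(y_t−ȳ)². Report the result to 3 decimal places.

-0.289

Mean ȳ = (6 + 10 − 18 + 10 + 5 − 18 + 5 + 3 − 18 + 8)/10 = -0.7000
Numerator Σ_{t=1}^{8}(y_t−ȳ)(y_{t+2}−ȳ) = -383.0800
Denominator Σ(y_t−ȳ)² = 1326.1000
r_2 = -383.0800 / 1326.1000 = -0.289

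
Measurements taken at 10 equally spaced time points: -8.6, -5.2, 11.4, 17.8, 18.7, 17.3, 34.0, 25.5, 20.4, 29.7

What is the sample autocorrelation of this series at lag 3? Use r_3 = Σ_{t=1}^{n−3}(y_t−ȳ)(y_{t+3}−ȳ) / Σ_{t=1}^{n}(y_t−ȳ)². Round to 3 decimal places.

0.117

Mean ȳ = (-8.6 − 5.2 + 11.4 + 17.8 + 18.7 + 17.3 + 34.0 + 25.5 + 20.4 + 29.7)/10 = 16.1000
Σ(y_t−ȳ)(y_{t+3}−ȳ) = (-41.9900) + (-55.3800) + (-5.6400) + (30.4300) + (24.4400) + (5.1600) + (243.4400) = 200.4600
Denominator Σ(y_t−ȳ)² = 1709.1800
r_3 = 200.4600 / 1709.1800 = 0.117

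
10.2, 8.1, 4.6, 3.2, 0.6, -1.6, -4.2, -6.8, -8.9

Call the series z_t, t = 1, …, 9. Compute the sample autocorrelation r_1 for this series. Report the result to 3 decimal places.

0.665

Mean z̄ = (10.2 + 8.1 + 4.6 + 3.2 + 0.6 − 1.6 − 4.2 − 6.8 − 8.9)/9 = 0.5778
Numerator Σ_{t=1}^{8}(z_t−z̄)(z_{t+1}−z̄) = 228.7728
Denominator Σ(z_t−z̄)² = 344.0556
r_1 = 228.7728 / 344.0556 = 0.665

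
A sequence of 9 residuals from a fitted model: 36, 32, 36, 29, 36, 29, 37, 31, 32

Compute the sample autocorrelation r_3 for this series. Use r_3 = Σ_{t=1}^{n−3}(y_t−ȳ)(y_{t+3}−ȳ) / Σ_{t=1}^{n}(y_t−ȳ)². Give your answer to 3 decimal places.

Mean ȳ = (36 + 32 + 36 + 29 + 36 + 29 + 37 + 31 + 32)/9 = 33.1111
Σ(y_t−ȳ)(y_{t+3}−ȳ) = (-11.8765) + (-3.2099) + (-11.8765) + (-15.9877) + (-6.0988) + (4.5679) = -44.4815
Denominator Σ(y_t−ȳ)² = 80.8889
r_3 = -44.4815 / 80.8889 = -0.550

-0.550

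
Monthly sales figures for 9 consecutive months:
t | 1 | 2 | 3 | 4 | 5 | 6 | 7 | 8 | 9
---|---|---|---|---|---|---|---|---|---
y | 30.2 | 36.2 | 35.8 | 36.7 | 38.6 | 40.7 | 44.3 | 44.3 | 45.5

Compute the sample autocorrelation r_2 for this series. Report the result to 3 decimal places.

Mean ȳ = (30.2 + 36.2 + 35.8 + 36.7 + 38.6 + 40.7 + 44.3 + 44.3 + 45.5)/9 = 39.1444
Σ(y_t−ȳ)(y_{t+2}−ȳ) = (29.9142) + (7.1975) + (1.8209) + (-3.8025) + (-2.8069) + (8.0198) + (32.7664) = 73.1094
Denominator Σ(y_t−ȳ)² = 202.1022
r_2 = 73.1094 / 202.1022 = 0.362

0.362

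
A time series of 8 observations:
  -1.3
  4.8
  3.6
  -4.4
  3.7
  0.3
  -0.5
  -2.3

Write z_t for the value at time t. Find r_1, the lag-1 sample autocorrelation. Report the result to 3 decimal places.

-0.307

Mean z̄ = (-1.3 + 4.8 + 3.6 − 4.4 + 3.7 + 0.3 − 0.5 − 2.3)/8 = 0.4875
Deviations from mean: -1.7875, 4.3125, 3.1125, -4.8875, 3.2125, -0.1875, -0.9875, -2.7875
Σ(z_t−z̄)(z_{t+1}−z̄) = (-7.7086) + (13.4227) + (-15.2123) + (-15.7011) + (-0.6023) + (0.1852) + (2.7527) = -22.8639
Denominator Σ(z_t−z̄)² = 74.4688
r_1 = -22.8639 / 74.4688 = -0.307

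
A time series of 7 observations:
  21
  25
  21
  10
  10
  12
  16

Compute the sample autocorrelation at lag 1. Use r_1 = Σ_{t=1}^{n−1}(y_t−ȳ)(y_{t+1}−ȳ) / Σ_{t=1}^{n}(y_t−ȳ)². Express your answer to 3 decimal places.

Mean ȳ = (21 + 25 + 21 + 10 + 10 + 12 + 16)/7 = 16.4286
Deviations from mean: 4.5714, 8.5714, 4.5714, -6.4286, -6.4286, -4.4286, -0.4286
Numerator Σ_{t=1}^{6}(y_t−ȳ)(y_{t+1}−ȳ) = 120.6735
Denominator Σ(y_t−ȳ)² = 217.7143
r_1 = 120.6735 / 217.7143 = 0.554

0.554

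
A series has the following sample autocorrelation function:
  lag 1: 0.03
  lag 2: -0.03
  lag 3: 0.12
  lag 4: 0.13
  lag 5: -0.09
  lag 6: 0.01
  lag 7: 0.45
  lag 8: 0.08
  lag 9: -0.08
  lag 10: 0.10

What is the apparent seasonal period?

The largest autocorrelation is r_7 = 0.45; the remaining lags stay at or below 0.13.
The dominant spike at lag 7 indicates a seasonal period of 7.

7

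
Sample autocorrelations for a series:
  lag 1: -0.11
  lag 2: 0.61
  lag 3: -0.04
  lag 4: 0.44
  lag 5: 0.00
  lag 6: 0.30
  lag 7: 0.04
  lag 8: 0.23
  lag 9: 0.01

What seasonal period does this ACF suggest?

The largest autocorrelation is r_2 = 0.61, with weaker echoes at lags 4 (0.44), 6 (0.30) and 8 (0.23); the remaining lags stay at or below 0.04.
The dominant spike at lag 2 indicates a seasonal period of 2.

2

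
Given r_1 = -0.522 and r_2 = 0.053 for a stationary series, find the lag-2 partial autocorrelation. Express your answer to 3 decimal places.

φ_{22} = (r_2 − r_1²) / (1 − r_1²)
r_1² = (-0.522)² = 0.272484
Numerator = 0.053 − 0.2725 = -0.2195; denominator = 1 − 0.2725 = 0.7275
φ_{22} = -0.2195 / 0.7275 = -0.302

-0.302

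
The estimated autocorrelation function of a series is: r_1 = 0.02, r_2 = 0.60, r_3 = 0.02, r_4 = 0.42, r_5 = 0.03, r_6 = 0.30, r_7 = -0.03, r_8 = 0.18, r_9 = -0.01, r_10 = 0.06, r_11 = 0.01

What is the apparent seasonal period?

The largest autocorrelation is r_2 = 0.60, with weaker echoes at lags 4 (0.42), 6 (0.30) and 8 (0.18); the remaining lags stay at or below 0.06.
The dominant spike at lag 2 indicates a seasonal period of 2.

2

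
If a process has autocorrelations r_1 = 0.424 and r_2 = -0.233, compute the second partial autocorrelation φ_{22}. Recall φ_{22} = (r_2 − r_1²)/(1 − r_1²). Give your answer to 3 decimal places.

-0.503

φ_{22} = (r_2 − r_1²) / (1 − r_1²)
r_1² = (0.424)² = 0.179776
Numerator = -0.233 − 0.1798 = -0.4128; denominator = 1 − 0.1798 = 0.8202
φ_{22} = -0.4128 / 0.8202 = -0.503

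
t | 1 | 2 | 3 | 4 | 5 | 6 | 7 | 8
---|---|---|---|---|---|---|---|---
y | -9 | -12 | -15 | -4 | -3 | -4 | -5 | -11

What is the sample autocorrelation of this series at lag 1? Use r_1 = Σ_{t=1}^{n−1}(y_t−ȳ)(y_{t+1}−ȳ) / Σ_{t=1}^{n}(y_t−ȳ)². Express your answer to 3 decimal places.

0.329

Mean ȳ = (-9 − 12 − 15 − 4 − 3 − 4 − 5 − 11)/8 = -7.8750
Deviations from mean: -1.1250, -4.1250, -7.1250, 3.8750, 4.8750, 3.8750, 2.8750, -3.1250
Σ(y_t−ȳ)(y_{t+1}−ȳ) = (4.6406) + (29.3906) + (-27.6094) + (18.8906) + (18.8906) + (11.1406) + (-8.9844) = 46.3594
Denominator Σ(y_t−ȳ)² = 140.8750
r_1 = 46.3594 / 140.8750 = 0.329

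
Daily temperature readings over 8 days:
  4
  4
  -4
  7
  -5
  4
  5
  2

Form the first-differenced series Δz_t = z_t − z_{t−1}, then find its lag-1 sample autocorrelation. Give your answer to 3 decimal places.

First differences Δz: 0, -8, 11, -12, 9, 1, -3
Mean of differences = -0.2857
Numerator Σ(Δz_t−Δz̄)(Δz_{t+1}−Δz̄) = -321.7959
Denominator Σ(Δz_t−Δz̄)² = 419.4286
r_1(Δz) = -321.7959 / 419.4286 = -0.767

-0.767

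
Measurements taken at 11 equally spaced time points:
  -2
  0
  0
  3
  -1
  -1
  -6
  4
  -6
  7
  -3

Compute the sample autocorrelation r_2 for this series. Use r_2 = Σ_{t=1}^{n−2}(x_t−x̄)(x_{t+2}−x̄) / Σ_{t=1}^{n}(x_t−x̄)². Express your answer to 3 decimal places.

0.488

Mean x̄ = (-2 + 0 + 0 + 3 − 1 − 1 − 6 + 4 − 6 + 7 − 3)/11 = -0.4545
Numerator Σ_{t=1}^{9}(x_t−x̄)(x_{t+2}−x̄) = 77.4050
Denominator Σ(x_t−x̄)² = 158.7273
r_2 = 77.4050 / 158.7273 = 0.488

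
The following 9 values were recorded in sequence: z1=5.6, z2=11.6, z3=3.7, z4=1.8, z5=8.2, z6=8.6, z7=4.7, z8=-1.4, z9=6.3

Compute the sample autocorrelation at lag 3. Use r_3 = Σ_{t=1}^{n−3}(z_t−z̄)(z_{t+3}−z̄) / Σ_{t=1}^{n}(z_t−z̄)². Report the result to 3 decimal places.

Mean z̄ = (5.6 + 11.6 + 3.7 + 1.8 + 8.2 + 8.6 + 4.7 − 1.4 + 6.3)/9 = 5.4556
Numerator Σ_{t=1}^{6}(z_t−z̄)(z_{t+3}−z̄) = -2.5826
Denominator Σ(z_t−z̄)² = 119.9222
r_3 = -2.5826 / 119.9222 = -0.022

-0.022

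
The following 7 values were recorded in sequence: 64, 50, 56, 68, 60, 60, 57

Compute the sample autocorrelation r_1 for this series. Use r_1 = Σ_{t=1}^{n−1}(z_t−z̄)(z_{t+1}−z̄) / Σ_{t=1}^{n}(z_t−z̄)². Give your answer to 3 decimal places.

-0.183

Mean z̄ = (64 + 50 + 56 + 68 + 60 + 60 + 57)/7 = 59.2857
Σ(z_t−z̄)(z_{t+1}−z̄) = (-43.7755) + (30.5102) + (-28.6327) + (6.2245) + (0.5102) + (-1.6327) = -36.7959
Denominator Σ(z_t−z̄)² = 201.4286
r_1 = -36.7959 / 201.4286 = -0.183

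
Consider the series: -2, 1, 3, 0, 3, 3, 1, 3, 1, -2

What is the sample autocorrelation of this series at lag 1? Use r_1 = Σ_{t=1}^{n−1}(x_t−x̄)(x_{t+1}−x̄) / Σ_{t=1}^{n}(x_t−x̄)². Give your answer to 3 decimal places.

-0.020

Mean x̄ = (-2 + 1 + 3 + 0 + 3 + 3 + 1 + 3 + 1 − 2)/10 = 1.1000
Numerator Σ_{t=1}^{9}(x_t−x̄)(x_{t+1}−x̄) = -0.7100
Denominator Σ(x_t−x̄)² = 34.9000
r_1 = -0.7100 / 34.9000 = -0.020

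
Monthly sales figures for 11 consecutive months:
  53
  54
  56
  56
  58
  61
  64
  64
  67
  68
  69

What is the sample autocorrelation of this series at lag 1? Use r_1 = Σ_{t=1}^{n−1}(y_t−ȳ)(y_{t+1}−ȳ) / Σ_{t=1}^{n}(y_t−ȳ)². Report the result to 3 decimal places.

Mean ȳ = (53 + 54 + 56 + 56 + 58 + 61 + 64 + 64 + 67 + 68 + 69)/11 = 60.9091
Numerator Σ_{t=1}^{10}(y_t−ȳ)(y_{t+1}−ȳ) = 255.9008
Denominator Σ(y_t−ȳ)² = 338.9091
r_1 = 255.9008 / 338.9091 = 0.755

0.755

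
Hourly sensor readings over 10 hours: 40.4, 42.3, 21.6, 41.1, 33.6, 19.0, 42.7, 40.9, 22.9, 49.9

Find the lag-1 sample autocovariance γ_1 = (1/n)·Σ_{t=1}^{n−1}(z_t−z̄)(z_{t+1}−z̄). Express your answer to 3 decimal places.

Mean z̄ = (40.4 + 42.3 + 21.6 + 41.1 + 33.6 + 19.0 + 42.7 + 40.9 + 22.9 + 49.9)/10 = 35.4400
Σ_{t=1}^{9}(z_t−z̄)(z_{t+1}−z̄) = -448.9276
γ_1 = -448.9276 / 10 = -44.893

-44.893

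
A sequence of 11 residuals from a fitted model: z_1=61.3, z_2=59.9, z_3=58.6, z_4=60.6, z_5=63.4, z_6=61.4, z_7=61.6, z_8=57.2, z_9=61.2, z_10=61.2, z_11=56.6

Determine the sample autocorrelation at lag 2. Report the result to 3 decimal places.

Mean z̄ = (61.3 + 59.9 + 58.6 + 60.6 + 63.4 + 61.4 + 61.6 + 57.2 + 61.2 + 61.2 + 56.6)/11 = 60.2727
Numerator Σ_{t=1}^{9}(z_t−z̄)(z_{t+2}−z̄) = -11.0397
Denominator Σ(z_t−z̄)² = 41.5618
r_2 = -11.0397 / 41.5618 = -0.266

-0.266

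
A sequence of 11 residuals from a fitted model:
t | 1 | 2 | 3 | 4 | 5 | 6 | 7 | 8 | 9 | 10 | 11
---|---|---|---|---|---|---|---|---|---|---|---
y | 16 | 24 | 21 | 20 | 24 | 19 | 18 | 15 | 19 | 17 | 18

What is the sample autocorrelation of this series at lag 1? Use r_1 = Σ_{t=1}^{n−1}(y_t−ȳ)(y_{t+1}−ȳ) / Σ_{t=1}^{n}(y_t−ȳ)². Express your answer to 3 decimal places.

0.080

Mean ȳ = (16 + 24 + 21 + 20 + 24 + 19 + 18 + 15 + 19 + 17 + 18)/11 = 19.1818
Numerator Σ_{t=1}^{10}(y_t−ȳ)(y_{t+1}−ȳ) = 6.8760
Denominator Σ(y_t−ȳ)² = 85.6364
r_1 = 6.8760 / 85.6364 = 0.080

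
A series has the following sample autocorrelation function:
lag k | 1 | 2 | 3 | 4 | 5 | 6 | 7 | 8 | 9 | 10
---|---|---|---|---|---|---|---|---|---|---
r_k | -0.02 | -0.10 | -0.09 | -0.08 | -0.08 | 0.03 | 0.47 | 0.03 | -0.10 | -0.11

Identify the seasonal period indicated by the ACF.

7

The largest autocorrelation is r_7 = 0.47; the remaining lags stay at or below 0.03.
The dominant spike at lag 7 indicates a seasonal period of 7.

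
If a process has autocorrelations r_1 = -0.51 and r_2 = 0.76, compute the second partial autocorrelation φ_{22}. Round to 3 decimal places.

0.676

φ_{22} = (r_2 − r_1²) / (1 − r_1²)
r_1² = (-0.51)² = 0.2601
Numerator = 0.76 − 0.2601 = 0.4999; denominator = 1 − 0.2601 = 0.7399
φ_{22} = 0.4999 / 0.7399 = 0.676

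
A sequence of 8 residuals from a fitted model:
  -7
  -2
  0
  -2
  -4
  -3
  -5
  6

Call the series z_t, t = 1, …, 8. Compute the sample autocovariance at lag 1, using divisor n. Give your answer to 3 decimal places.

Mean z̄ = (-7 − 2 + 0 − 2 − 4 − 3 − 5 + 6)/8 = -2.1250
Deviations: -4.8750, 0.1250, 2.1250, 0.1250, -1.8750, -0.8750, -2.8750, 8.1250
Σ_{t=1}^{7}(z_t−z̄)(z_{t+1}−z̄) = -19.5156
γ_1 = -19.5156 / 8 = -2.439

-2.439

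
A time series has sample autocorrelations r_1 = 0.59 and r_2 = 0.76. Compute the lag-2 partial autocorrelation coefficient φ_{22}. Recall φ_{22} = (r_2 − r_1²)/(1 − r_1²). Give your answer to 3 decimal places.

0.632

φ_{22} = (r_2 − r_1²) / (1 − r_1²)
r_1² = (0.59)² = 0.3481
Numerator = 0.76 − 0.3481 = 0.4119; denominator = 1 − 0.3481 = 0.6519
φ_{22} = 0.4119 / 0.6519 = 0.632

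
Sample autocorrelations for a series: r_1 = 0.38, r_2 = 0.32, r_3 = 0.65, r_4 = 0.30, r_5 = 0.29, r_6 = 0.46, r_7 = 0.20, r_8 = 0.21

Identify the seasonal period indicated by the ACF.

The largest autocorrelation is r_3 = 0.65, with a weaker echo at lag 6 (0.46); the remaining lags stay at or below 0.38. The elevated value at lag 1 (0.38), dropping to 0.32 at lag 2, reflects decaying short-term dependence rather than seasonality.
The dominant spike at lag 3 indicates a seasonal period of 3.

3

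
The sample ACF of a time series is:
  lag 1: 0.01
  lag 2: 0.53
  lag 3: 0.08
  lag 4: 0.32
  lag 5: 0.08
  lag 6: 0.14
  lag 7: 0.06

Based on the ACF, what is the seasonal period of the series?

The largest autocorrelation is r_2 = 0.53, with a weaker echo at lag 4 (0.32); the remaining lags stay at or below 0.14.
The dominant spike at lag 2 indicates a seasonal period of 2.

2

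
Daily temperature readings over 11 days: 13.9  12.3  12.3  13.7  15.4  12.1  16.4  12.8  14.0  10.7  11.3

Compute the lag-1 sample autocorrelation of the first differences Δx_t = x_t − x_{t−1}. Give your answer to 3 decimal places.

-0.707

First differences Δx: -1.6, 0.0, 1.4, 1.7, -3.3, 4.3, -3.6, 1.2, -3.3, 0.6
Mean of differences = -0.2600
Numerator Σ(Δx_t−Δx̄)(Δx_{t+1}−Δx̄) = -43.6436
Denominator Σ(Δx_t−Δx̄)² = 61.7640
r_1(Δx) = -43.6436 / 61.7640 = -0.707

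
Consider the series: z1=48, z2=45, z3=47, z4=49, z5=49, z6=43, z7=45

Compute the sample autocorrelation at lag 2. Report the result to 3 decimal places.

Mean z̄ = (48 + 45 + 47 + 49 + 49 + 43 + 45)/7 = 46.5714
Σ(z_t−z̄)(z_{t+2}−z̄) = (0.6122) + (-3.8163) + (1.0408) + (-8.6735) + (-3.8163) = -14.6531
Denominator Σ(z_t−z̄)² = 31.7143
r_2 = -14.6531 / 31.7143 = -0.462

-0.462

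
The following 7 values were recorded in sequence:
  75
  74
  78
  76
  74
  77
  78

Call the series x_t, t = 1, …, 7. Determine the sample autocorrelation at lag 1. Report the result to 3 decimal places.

Mean x̄ = (75 + 74 + 78 + 76 + 74 + 77 + 78)/7 = 76.0000
Σ(x_t−x̄)(x_{t+1}−x̄) = (2.0000) + (-4.0000) + (0.0000) + (0.0000) + (-2.0000) + (2.0000) = -2.0000
Denominator Σ(x_t−x̄)² = 18.0000
r_1 = -2.0000 / 18.0000 = -0.111

-0.111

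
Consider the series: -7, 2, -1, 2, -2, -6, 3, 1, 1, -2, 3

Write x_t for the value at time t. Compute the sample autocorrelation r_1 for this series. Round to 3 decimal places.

-0.281

Mean x̄ = (-7 + 2 − 1 + 2 − 2 − 6 + 3 + 1 + 1 − 2 + 3)/11 = -0.5455
Numerator Σ_{t=1}^{10}(x_t−x̄)(x_{t+1}−x̄) = -33.3884
Denominator Σ(x_t−x̄)² = 118.7273
r_1 = -33.3884 / 118.7273 = -0.281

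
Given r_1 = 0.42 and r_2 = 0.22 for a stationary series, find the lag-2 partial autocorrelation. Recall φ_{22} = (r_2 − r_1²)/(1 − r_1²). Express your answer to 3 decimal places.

0.053

φ_{22} = (r_2 − r_1²) / (1 − r_1²)
r_1² = (0.42)² = 0.1764
Numerator = 0.22 − 0.1764 = 0.0436; denominator = 1 − 0.1764 = 0.8236
φ_{22} = 0.0436 / 0.8236 = 0.053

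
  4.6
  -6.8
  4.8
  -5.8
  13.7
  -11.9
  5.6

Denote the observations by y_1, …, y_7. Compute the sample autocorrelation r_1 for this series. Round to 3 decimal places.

Mean ȳ = (4.6 − 6.8 + 4.8 − 5.8 + 13.7 − 11.9 + 5.6)/7 = 0.6000
Σ(y_t−ȳ)(y_{t+1}−ȳ) = (-29.6000) + (-31.0800) + (-26.8800) + (-83.8400) + (-163.7500) + (-62.5000) = -397.6500
Denominator Σ(y_t−ȳ)² = 482.2200
r_1 = -397.6500 / 482.2200 = -0.825

-0.825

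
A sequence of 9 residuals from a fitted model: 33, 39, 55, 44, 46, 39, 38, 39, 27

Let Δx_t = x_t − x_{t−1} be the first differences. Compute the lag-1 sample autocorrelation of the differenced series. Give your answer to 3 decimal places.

-0.202

First differences Δx: 6, 16, -11, 2, -7, -1, 1, -12
Mean of differences = -0.7500
Numerator Σ(Δx_t−Δx̄)(Δx_{t+1}−Δx̄) = -122.5625
Denominator Σ(Δx_t−Δx̄)² = 607.5000
r_1(Δx) = -122.5625 / 607.5000 = -0.202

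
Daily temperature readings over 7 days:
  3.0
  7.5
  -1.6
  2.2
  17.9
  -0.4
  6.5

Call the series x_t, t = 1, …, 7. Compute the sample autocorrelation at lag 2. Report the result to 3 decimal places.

Mean x̄ = (3.0 + 7.5 − 1.6 + 2.2 + 17.9 − 0.4 + 6.5)/7 = 5.0143
Numerator Σ_{t=1}^{5}(x_t−x̄)(x_{t+2}−x̄) = -44.5204
Denominator Σ(x_t−x̄)² = 259.4686
r_2 = -44.5204 / 259.4686 = -0.172

-0.172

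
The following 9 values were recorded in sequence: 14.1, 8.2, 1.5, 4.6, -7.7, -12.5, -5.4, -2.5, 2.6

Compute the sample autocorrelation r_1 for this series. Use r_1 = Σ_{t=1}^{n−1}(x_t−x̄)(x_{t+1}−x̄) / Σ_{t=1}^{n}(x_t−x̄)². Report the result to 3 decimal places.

Mean x̄ = (14.1 + 8.2 + 1.5 + 4.6 − 7.7 − 12.5 − 5.4 − 2.5 + 2.6)/9 = 0.3222
Numerator Σ_{t=1}^{8}(x_t−x̄)(x_{t+1}−x̄) = 274.4928
Denominator Σ(x_t−x̄)² = 546.2356
r_1 = 274.4928 / 546.2356 = 0.503

0.503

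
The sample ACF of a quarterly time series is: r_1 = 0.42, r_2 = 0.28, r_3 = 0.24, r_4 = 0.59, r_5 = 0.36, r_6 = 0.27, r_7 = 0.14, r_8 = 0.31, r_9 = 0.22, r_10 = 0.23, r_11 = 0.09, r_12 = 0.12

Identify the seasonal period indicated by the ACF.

4

The largest autocorrelation is r_4 = 0.59; the remaining lags stay at or below 0.42. The elevated value at lag 1 (0.42), dropping to 0.28 at lag 2, reflects decaying short-term dependence rather than seasonality.
The dominant spike at lag 4 indicates a seasonal period of 4.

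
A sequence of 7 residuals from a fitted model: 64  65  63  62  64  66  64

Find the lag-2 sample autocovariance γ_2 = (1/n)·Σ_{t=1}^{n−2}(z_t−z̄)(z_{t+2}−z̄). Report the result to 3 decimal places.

Mean z̄ = (64 + 65 + 63 + 62 + 64 + 66 + 64)/7 = 64.0000
Deviations: 0.0000, 1.0000, -1.0000, -2.0000, 0.0000, 2.0000, 0.0000
Σ_{t=1}^{5}(z_t−z̄)(z_{t+2}−z̄) = -6.0000
γ_2 = -6.0000 / 7 = -0.857

-0.857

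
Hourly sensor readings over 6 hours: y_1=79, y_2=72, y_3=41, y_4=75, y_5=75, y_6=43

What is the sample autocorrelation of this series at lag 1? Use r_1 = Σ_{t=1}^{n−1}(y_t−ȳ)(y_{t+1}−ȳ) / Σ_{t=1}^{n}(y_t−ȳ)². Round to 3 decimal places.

-0.285

Mean ȳ = (79 + 72 + 41 + 75 + 75 + 43)/6 = 64.1667
Σ(y_t−ȳ)(y_{t+1}−ȳ) = (116.1944) + (-181.4722) + (-250.9722) + (117.3611) + (-229.3056) = -428.1944
Denominator Σ(y_t−ȳ)² = 1500.8333
r_1 = -428.1944 / 1500.8333 = -0.285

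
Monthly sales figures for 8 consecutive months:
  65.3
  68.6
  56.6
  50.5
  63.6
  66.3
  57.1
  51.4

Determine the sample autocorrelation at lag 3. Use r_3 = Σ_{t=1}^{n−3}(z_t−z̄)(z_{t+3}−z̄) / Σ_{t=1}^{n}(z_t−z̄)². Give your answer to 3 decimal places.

Mean z̄ = (65.3 + 68.6 + 56.6 + 50.5 + 63.6 + 66.3 + 57.1 + 51.4)/8 = 59.9250
Numerator Σ_{t=1}^{5}(z_t−z̄)(z_{t+3}−z̄) = -44.6794
Denominator Σ(z_t−z̄)² = 338.8350
r_3 = -44.6794 / 338.8350 = -0.132

-0.132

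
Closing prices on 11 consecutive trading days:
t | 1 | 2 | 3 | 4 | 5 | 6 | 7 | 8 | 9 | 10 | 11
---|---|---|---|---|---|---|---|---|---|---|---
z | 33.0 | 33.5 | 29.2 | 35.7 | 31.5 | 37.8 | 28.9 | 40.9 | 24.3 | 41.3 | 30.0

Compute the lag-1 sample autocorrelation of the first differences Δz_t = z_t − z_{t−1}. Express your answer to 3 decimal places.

-0.889

First differences Δz: 0.5, -4.3, 6.5, -4.2, 6.3, -8.9, 12.0, -16.6, 17.0, -11.3
Mean of differences = -0.3000
Numerator Σ(Δz_t−Δz̄)(Δz_{t+1}−Δz̄) = -917.9800
Denominator Σ(Δz_t−Δz̄)² = 1032.8800
r_1(Δz) = -917.9800 / 1032.8800 = -0.889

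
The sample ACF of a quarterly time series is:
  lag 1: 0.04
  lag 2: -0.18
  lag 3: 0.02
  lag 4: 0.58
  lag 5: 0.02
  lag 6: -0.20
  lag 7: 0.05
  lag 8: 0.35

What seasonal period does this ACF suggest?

4

The largest autocorrelation is r_4 = 0.58, with a weaker echo at lag 8 (0.35); the remaining lags stay at or below 0.05.
The dominant spike at lag 4 indicates a seasonal period of 4.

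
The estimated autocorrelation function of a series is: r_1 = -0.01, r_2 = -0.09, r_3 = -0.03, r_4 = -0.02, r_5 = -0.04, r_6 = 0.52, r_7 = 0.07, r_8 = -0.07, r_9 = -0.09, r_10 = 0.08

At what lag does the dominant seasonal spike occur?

6

The largest autocorrelation is r_6 = 0.52; the remaining lags stay at or below 0.08.
The dominant spike at lag 6 indicates a seasonal period of 6.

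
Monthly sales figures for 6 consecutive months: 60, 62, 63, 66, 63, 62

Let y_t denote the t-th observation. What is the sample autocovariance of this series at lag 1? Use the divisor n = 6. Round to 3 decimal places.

Mean ȳ = (60 + 62 + 63 + 66 + 63 + 62)/6 = 62.6667
Deviations: -2.6667, -0.6667, 0.3333, 3.3333, 0.3333, -0.6667
Σ_{t=1}^{5}(y_t−ȳ)(y_{t+1}−ȳ) = 3.5556
γ_1 = 3.5556 / 6 = 0.593

0.593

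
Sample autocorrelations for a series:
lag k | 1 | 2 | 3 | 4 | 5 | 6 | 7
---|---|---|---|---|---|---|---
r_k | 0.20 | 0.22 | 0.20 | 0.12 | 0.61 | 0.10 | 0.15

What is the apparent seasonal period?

The largest autocorrelation is r_5 = 0.61; the remaining lags stay at or below 0.22.
The dominant spike at lag 5 indicates a seasonal period of 5.

5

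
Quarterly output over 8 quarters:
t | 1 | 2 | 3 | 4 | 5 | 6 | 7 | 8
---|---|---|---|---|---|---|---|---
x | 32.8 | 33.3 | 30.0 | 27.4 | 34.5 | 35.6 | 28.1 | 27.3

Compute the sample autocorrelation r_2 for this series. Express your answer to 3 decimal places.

-0.742

Mean x̄ = (32.8 + 33.3 + 30.0 + 27.4 + 34.5 + 35.6 + 28.1 + 27.3)/8 = 31.1250
Deviations from mean: 1.6750, 2.1750, -1.1250, -3.7250, 3.3750, 4.4750, -3.0250, -3.8250
Numerator Σ_{t=1}^{6}(x_t−x̄)(x_{t+2}−x̄) = -57.7788
Denominator Σ(x_t−x̄)² = 77.8750
r_2 = -57.7788 / 77.8750 = -0.742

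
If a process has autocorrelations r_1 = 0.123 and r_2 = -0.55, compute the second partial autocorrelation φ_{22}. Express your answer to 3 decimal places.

-0.574

φ_{22} = (r_2 − r_1²) / (1 − r_1²)
r_1² = (0.123)² = 0.015129
Numerator = -0.55 − 0.0151 = -0.5651; denominator = 1 − 0.0151 = 0.9849
φ_{22} = -0.5651 / 0.9849 = -0.574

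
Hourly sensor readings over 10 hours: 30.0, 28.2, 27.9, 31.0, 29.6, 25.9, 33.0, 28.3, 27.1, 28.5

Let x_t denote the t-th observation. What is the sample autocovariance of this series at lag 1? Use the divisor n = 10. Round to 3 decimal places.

Mean x̄ = (30.0 + 28.2 + 27.9 + 31.0 + 29.6 + 25.9 + 33.0 + 28.3 + 27.1 + 28.5)/10 = 28.9500
Σ_{t=1}^{9}(x_t−x̄)(x_{t+1}−x̄) = -15.7525
γ_1 = -15.7525 / 10 = -1.575

-1.575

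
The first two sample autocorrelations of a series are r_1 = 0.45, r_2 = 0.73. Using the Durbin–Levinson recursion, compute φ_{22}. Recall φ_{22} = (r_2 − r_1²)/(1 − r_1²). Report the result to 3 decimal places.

φ_{22} = (r_2 − r_1²) / (1 − r_1²)
r_1² = (0.45)² = 0.2025
Numerator = 0.73 − 0.2025 = 0.5275; denominator = 1 − 0.2025 = 0.7975
φ_{22} = 0.5275 / 0.7975 = 0.661

0.661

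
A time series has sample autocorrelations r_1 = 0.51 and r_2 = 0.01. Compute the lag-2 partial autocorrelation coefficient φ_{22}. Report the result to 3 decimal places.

φ_{22} = (r_2 − r_1²) / (1 − r_1²)
r_1² = (0.51)² = 0.2601
Numerator = 0.01 − 0.2601 = -0.2501; denominator = 1 − 0.2601 = 0.7399
φ_{22} = -0.2501 / 0.7399 = -0.338

-0.338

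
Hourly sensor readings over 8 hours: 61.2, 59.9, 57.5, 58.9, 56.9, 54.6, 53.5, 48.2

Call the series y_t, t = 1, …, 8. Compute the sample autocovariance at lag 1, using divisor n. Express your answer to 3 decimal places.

6.616

Mean ȳ = (61.2 + 59.9 + 57.5 + 58.9 + 56.9 + 54.6 + 53.5 + 48.2)/8 = 56.3375
Σ_{t=1}^{7}(y_t−ȳ)(y_{t+1}−ȳ) = 52.9273
γ_1 = 52.9273 / 8 = 6.616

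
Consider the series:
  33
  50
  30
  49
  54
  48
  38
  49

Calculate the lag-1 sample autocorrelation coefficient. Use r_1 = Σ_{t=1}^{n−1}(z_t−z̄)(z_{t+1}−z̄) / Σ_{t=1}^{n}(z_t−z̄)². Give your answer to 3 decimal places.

-0.331

Mean z̄ = (33 + 50 + 30 + 49 + 54 + 48 + 38 + 49)/8 = 43.8750
Deviations from mean: -10.8750, 6.1250, -13.8750, 5.1250, 10.1250, 4.1250, -5.8750, 5.1250
Numerator Σ_{t=1}^{7}(z_t−z̄)(z_{t+1}−z̄) = -183.3906
Denominator Σ(z_t−z̄)² = 554.8750
r_1 = -183.3906 / 554.8750 = -0.331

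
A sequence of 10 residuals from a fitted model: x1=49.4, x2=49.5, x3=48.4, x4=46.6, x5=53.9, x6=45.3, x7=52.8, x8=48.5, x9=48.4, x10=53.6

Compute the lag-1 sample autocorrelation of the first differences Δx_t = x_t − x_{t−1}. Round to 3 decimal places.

-0.737

First differences Δx: 0.1, -1.1, -1.8, 7.3, -8.6, 7.5, -4.3, -0.1, 5.2
Mean of differences = 0.4667
Numerator Σ(Δx_t−Δx̄)(Δx_{t+1}−Δx̄) = -170.5944
Denominator Σ(Δx_t−Δx̄)² = 231.5400
r_1(Δx) = -170.5944 / 231.5400 = -0.737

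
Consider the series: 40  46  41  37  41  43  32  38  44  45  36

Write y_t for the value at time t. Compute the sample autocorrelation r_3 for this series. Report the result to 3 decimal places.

0.073

Mean ȳ = (40 + 46 + 41 + 37 + 41 + 43 + 32 + 38 + 44 + 45 + 36)/11 = 40.2727
Numerator Σ_{t=1}^{8}(y_t−ȳ)(y_{t+3}−ȳ) = 13.2314
Denominator Σ(y_t−ȳ)² = 180.1818
r_3 = 13.2314 / 180.1818 = 0.073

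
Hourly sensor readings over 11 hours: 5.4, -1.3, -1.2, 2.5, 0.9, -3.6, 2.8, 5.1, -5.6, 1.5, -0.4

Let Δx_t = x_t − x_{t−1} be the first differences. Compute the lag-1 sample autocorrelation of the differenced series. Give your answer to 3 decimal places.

-0.430

First differences Δx: -6.7, 0.1, 3.7, -1.6, -4.5, 6.4, 2.3, -10.7, 7.1, -1.9
Mean of differences = -0.5800
Numerator Σ(Δx_t−Δx̄)(Δx_{t+1}−Δx̄) = -125.8824
Denominator Σ(Δx_t−Δx̄)² = 292.7960
r_1(Δx) = -125.8824 / 292.7960 = -0.430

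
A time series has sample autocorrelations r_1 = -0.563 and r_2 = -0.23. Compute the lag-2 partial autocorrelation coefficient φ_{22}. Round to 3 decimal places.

φ_{22} = (r_2 − r_1²) / (1 − r_1²)
r_1² = (-0.563)² = 0.316969
Numerator = -0.23 − 0.3170 = -0.5470; denominator = 1 − 0.3170 = 0.6830
φ_{22} = -0.5470 / 0.6830 = -0.801

-0.801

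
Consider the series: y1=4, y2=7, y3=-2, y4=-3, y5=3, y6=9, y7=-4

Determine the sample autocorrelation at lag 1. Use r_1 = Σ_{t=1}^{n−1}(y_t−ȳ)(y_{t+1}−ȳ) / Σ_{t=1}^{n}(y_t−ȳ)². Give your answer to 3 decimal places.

Mean ȳ = (4 + 7 − 2 − 3 + 3 + 9 − 4)/7 = 2.0000
Numerator Σ_{t=1}^{6}(y_t−ȳ)(y_{t+1}−ȳ) = -30.0000
Denominator Σ(y_t−ȳ)² = 156.0000
r_1 = -30.0000 / 156.0000 = -0.192

-0.192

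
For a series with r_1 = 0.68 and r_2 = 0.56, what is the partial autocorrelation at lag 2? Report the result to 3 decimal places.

φ_{22} = (r_2 − r_1²) / (1 − r_1²)
r_1² = (0.68)² = 0.4624
Numerator = 0.56 − 0.4624 = 0.0976; denominator = 1 − 0.4624 = 0.5376
φ_{22} = 0.0976 / 0.5376 = 0.182

0.182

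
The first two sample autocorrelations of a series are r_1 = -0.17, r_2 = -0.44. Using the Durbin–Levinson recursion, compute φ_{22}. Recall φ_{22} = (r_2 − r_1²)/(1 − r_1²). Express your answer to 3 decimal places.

-0.483

φ_{22} = (r_2 − r_1²) / (1 − r_1²)
r_1² = (-0.17)² = 0.0289
Numerator = -0.44 − 0.0289 = -0.4689; denominator = 1 − 0.0289 = 0.9711
φ_{22} = -0.4689 / 0.9711 = -0.483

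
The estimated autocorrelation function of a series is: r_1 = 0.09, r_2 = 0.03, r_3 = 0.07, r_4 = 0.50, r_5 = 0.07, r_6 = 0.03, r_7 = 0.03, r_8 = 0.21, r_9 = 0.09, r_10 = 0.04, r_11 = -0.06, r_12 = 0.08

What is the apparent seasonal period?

The largest autocorrelation is r_4 = 0.50, with a weaker echo at lag 8 (0.21); the remaining lags stay at or below 0.09.
The dominant spike at lag 4 indicates a seasonal period of 4.

4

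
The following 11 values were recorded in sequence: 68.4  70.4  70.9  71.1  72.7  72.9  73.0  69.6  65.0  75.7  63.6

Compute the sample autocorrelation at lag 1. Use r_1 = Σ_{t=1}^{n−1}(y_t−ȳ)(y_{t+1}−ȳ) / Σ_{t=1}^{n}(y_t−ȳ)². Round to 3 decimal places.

-0.373

Mean ȳ = (68.4 + 70.4 + 70.9 + 71.1 + 72.7 + 72.9 + 73.0 + 69.6 + 65.0 + 75.7 + 63.6)/11 = 70.3000
Numerator Σ_{t=1}^{10}(y_t−ȳ)(y_{t+1}−ȳ) = -47.4500
Denominator Σ(y_t−ȳ)² = 127.0600
r_1 = -47.4500 / 127.0600 = -0.373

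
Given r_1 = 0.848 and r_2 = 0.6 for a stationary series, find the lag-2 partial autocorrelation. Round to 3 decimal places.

-0.424

φ_{22} = (r_2 − r_1²) / (1 − r_1²)
r_1² = (0.848)² = 0.719104
Numerator = 0.6 − 0.7191 = -0.1191; denominator = 1 − 0.7191 = 0.2809
φ_{22} = -0.1191 / 0.2809 = -0.424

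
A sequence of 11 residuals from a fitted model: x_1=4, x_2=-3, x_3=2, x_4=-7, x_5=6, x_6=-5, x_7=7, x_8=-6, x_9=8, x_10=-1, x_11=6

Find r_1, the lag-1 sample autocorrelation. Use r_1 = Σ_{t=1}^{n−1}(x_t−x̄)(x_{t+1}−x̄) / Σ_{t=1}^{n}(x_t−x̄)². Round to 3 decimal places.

Mean x̄ = (4 − 3 + 2 − 7 + 6 − 5 + 7 − 6 + 8 − 1 + 6)/11 = 1.0000
Numerator Σ_{t=1}^{10}(x_t−x̄)(x_{t+1}−x̄) = -245.0000
Denominator Σ(x_t−x̄)² = 314.0000
r_1 = -245.0000 / 314.0000 = -0.780

-0.780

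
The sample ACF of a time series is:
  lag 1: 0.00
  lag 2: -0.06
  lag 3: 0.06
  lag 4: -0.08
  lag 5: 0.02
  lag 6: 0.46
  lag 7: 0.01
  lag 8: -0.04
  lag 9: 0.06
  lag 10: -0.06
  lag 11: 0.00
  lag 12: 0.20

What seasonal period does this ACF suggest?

The largest autocorrelation is r_6 = 0.46, with a weaker echo at lag 12 (0.20); the remaining lags stay at or below 0.06.
The dominant spike at lag 6 indicates a seasonal period of 6.

6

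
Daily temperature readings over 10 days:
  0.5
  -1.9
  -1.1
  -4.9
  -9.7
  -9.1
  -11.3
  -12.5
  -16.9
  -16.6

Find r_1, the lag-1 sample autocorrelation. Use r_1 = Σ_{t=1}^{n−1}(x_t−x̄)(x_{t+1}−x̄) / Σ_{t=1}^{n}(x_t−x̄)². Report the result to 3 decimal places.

0.694

Mean x̄ = (0.5 − 1.9 − 1.1 − 4.9 − 9.7 − 9.1 − 11.3 − 12.5 − 16.9 − 16.6)/10 = -8.3500
Numerator Σ_{t=1}^{9}(x_t−x̄)(x_{t+1}−x̄) = 245.6875
Denominator Σ(x_t−x̄)² = 353.8650
r_1 = 245.6875 / 353.8650 = 0.694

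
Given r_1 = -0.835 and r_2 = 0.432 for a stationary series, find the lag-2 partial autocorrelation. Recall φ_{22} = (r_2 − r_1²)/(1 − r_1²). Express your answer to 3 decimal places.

-0.876

φ_{22} = (r_2 − r_1²) / (1 − r_1²)
r_1² = (-0.835)² = 0.697225
Numerator = 0.432 − 0.6972 = -0.2652; denominator = 1 − 0.6972 = 0.3028
φ_{22} = -0.2652 / 0.3028 = -0.876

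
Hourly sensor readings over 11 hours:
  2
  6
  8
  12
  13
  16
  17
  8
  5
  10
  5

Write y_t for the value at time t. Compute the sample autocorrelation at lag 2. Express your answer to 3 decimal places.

Mean ȳ = (2 + 6 + 8 + 12 + 13 + 16 + 17 + 8 + 5 + 10 + 5)/11 = 9.2727
Numerator Σ_{t=1}^{9}(y_t−ȳ)(y_{t+2}−ȳ) = 18.4876
Denominator Σ(y_t−ȳ)² = 230.1818
r_2 = 18.4876 / 230.1818 = 0.080

0.080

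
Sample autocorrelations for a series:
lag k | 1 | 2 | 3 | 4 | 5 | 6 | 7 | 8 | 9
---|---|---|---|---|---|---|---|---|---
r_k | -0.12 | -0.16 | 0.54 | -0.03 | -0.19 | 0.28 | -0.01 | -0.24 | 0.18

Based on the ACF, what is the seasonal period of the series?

The largest autocorrelation is r_3 = 0.54, with weaker echoes at lags 6 (0.28) and 9 (0.18); the remaining lags stay at or below -0.01.
The dominant spike at lag 3 indicates a seasonal period of 3.

3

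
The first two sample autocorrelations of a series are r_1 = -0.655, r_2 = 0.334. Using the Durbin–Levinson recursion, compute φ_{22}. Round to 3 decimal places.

-0.166

φ_{22} = (r_2 − r_1²) / (1 − r_1²)
r_1² = (-0.655)² = 0.429025
Numerator = 0.334 − 0.4290 = -0.0950; denominator = 1 − 0.4290 = 0.5710
φ_{22} = -0.0950 / 0.5710 = -0.166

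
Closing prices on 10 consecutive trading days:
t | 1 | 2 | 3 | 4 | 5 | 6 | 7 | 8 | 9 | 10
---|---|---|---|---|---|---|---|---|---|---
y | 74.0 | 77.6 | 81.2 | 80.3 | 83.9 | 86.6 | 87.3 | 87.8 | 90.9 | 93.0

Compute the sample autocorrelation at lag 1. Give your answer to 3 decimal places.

Mean ȳ = (74.0 + 77.6 + 81.2 + 80.3 + 83.9 + 86.6 + 87.3 + 87.8 + 90.9 + 93.0)/10 = 84.2600
Numerator Σ_{t=1}^{9}(y_t−ȳ)(y_{t+1}−ȳ) = 200.8264
Denominator Σ(y_t−ȳ)² = 322.5240
r_1 = 200.8264 / 322.5240 = 0.623

0.623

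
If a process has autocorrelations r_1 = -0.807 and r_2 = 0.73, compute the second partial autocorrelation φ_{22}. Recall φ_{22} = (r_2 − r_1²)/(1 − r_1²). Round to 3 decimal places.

φ_{22} = (r_2 − r_1²) / (1 − r_1²)
r_1² = (-0.807)² = 0.651249
Numerator = 0.73 − 0.6512 = 0.0788; denominator = 1 − 0.6512 = 0.3488
φ_{22} = 0.0788 / 0.3488 = 0.226

0.226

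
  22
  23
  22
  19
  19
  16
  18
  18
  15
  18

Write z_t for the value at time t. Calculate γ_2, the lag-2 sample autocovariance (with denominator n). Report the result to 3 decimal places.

1.700

Mean z̄ = (22 + 23 + 22 + 19 + 19 + 16 + 18 + 18 + 15 + 18)/10 = 19.0000
Σ_{t=1}^{8}(z_t−z̄)(z_{t+2}−z̄) = 17.0000
γ_2 = 17.0000 / 10 = 1.700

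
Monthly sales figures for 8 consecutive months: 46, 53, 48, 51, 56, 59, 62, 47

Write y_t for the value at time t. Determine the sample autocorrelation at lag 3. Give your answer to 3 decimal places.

Mean ȳ = (46 + 53 + 48 + 51 + 56 + 59 + 62 + 47)/8 = 52.7500
Numerator Σ_{t=1}^{5}(y_t−ȳ)(y_{t+3}−ȳ) = -51.9375
Denominator Σ(y_t−ȳ)² = 239.5000
r_3 = -51.9375 / 239.5000 = -0.217

-0.217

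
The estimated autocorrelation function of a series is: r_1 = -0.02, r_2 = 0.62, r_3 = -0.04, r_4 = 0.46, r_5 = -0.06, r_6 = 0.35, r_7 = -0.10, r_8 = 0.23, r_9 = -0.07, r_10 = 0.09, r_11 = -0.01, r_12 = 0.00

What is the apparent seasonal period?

2

The largest autocorrelation is r_2 = 0.62, with weaker echoes at lags 4 (0.46), 6 (0.35) and 8 (0.23); the remaining lags stay at or below 0.09.
The dominant spike at lag 2 indicates a seasonal period of 2.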